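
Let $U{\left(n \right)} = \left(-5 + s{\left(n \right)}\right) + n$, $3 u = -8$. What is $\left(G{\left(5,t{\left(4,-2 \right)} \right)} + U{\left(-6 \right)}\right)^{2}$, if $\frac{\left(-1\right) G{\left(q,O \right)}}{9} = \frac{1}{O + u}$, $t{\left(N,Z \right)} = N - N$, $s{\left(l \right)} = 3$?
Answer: $\frac{1369}{64} \approx 21.391$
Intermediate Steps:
$u = - \frac{8}{3}$ ($u = \frac{1}{3} \left(-8\right) = - \frac{8}{3} \approx -2.6667$)
$U{\left(n \right)} = -2 + n$ ($U{\left(n \right)} = \left(-5 + 3\right) + n = -2 + n$)
$t{\left(N,Z \right)} = 0$
$G{\left(q,O \right)} = - \frac{9}{- \frac{8}{3} + O}$ ($G{\left(q,O \right)} = - \frac{9}{O - \frac{8}{3}} = - \frac{9}{- \frac{8}{3} + O}$)
$\left(G{\left(5,t{\left(4,-2 \right)} \right)} + U{\left(-6 \right)}\right)^{2} = \left(- \frac{27}{-8 + 3 \cdot 0} - 8\right)^{2} = \left(- \frac{27}{-8 + 0} - 8\right)^{2} = \left(- \frac{27}{-8} - 8\right)^{2} = \left(\left(-27\right) \left(- \frac{1}{8}\right) - 8\right)^{2} = \left(\frac{27}{8} - 8\right)^{2} = \left(- \frac{37}{8}\right)^{2} = \frac{1369}{64}$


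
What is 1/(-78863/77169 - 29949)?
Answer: -77169/2311213244 ≈ -3.3389e-5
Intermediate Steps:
1/(-78863/77169 - 29949) = 1/(-2311213244/77169) = -77169/2311213244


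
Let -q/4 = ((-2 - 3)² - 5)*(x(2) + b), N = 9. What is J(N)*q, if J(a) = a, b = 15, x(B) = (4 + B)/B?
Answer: -12960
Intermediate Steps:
x(B) = (4 + B)/B
q = -1440 (q = -4*((-2 - 3)² - 5)*((4 + 2)/2 + 15) = -4*((-5)² - 5)*((½)*6 + 15) = -4*(25 - 5)*(3 + 15) = -80*18 = -4*360 = -1440)
J(N)*q = 9*(-1440) = -12960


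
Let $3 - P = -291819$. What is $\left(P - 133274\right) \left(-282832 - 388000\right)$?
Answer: $-106359071936$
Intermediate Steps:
$P = 291822$ ($P = 3 - -291819 = 3 + 291819 = 291822$)
$\left(P - 133274\right) \left(-282832 - 388000\right) = \left(291822 - 133274\right) \left(-282832 - 388000\right) = 158548 \left(-670832\right) = -106359071936$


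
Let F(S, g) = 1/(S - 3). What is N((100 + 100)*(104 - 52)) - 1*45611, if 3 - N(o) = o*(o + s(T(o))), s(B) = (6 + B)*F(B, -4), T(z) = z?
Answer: -1125121928776/10397 ≈ -1.0822e+8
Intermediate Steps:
F(S, g) = 1/(-3 + S)
s(B) = (6 + B)/(-3 + B)
N(o) = 3 - o*(o + (6 + o)/(-3 + o))
N((100 + 100)*(104 - 52)) - 1*45611 = ((-3 + (100 + 100)*(104 - 52))*(3 - ((100 + 100)*(104 - 52))²) - (100 + 100)*(104 - 52)*(6 + (100 + 100)*(104 - 52)))/(-3 + (100 + 100)*(104 - 52)) - 1*45611 = ((-3 + 200*52)*(3 - (200*52)²) - 200*52*(6 + 200*52))/(-3 + 200*52) - 45611 = ((-3 + 10400)*(3 - 1*10400²) - 1*10400*(6 + 10400))/(-3 + 10400) - 45611 = (10397*(3 - 1*108160000) - 1*10400*10406)/10397 - 45611 = (10397*(3 - 108160000) - 108222400)/10397 - 45611 = (10397*(-108159997) - 108222400)/10397 - 45611 = (-1124539488809 - 108222400)/10397 - 45611 = (1/10397)*(-1124647711209) - 45611 = -1124647711209/10397 - 45611 = -1125121928776/10397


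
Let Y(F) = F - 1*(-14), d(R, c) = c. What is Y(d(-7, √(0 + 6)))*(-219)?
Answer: -3066 - 219*√6 ≈ -3602.4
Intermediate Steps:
Y(F) = 14 + F (Y(F) = F + 14 = 14 + F)
Y(d(-7, √(0 + 6)))*(-219) = (14 + √(0 + 6))*(-219) = (14 + √6)*(-219) = -3066 - 219*√6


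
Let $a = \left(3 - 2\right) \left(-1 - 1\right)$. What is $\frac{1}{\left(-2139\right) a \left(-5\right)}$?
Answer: $- \frac{1}{21390} \approx -4.6751 \cdot 10^{-5}$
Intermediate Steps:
$a = -2$ ($a = 1 \left(-2\right) = -2$)
$\frac{1}{\left(-2139\right) a \left(-5\right)} = \frac{1}{\left(-2139\right) \left(\left(-2\right) \left(-5\right)\right)} = \frac{1}{\left(-2139\right) 10} = \frac{1}{-21390} = - \frac{1}{21390}$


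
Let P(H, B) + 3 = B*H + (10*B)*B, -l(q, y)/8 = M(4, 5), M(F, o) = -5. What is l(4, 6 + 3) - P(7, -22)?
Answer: -4643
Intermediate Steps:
l(q, y) = 40 (l(q, y) = -8*(-5) = 40)
P(H, B) = -3 + 10*B² + B*H (P(H, B) = -3 + (B*H + (10*B)*B) = -3 + (B*H + 10*B²) = -3 + (10*B² + B*H) = -3 + 10*B² + B*H)
l(4, 6 + 3) - P(7, -22) = 40 - (-3 + 10*(-22)² - 22*7) = 40 - (-3 + 10*484 - 154) = 40 - (-3 + 4840 - 154) = 40 - 1*4683 = 40 - 4683 = -4643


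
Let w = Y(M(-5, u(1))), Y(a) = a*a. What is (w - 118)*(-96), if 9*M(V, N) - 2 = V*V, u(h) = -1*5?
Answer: 10464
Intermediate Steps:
u(h) = -5
M(V, N) = 2/9 + V**2/9 (M(V, N) = 2/9 + (V*V)/9 = 2/9 + V**2/9)
Y(a) = a**2
w = 9 (w = (2/9 + (1/9)*(-5)**2)**2 = (2/9 + (1/9)*25)**2 = (2/9 + 25/9)**2 = 3**2 = 9)
(w - 118)*(-96) = (9 - 118)*(-96) = -109*(-96) = 10464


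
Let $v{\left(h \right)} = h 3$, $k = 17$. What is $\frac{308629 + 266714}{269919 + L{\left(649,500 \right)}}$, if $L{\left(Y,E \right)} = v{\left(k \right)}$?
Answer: $\frac{191781}{89990} \approx 2.1311$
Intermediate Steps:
$v{\left(h \right)} = 3 h$
$L{\left(Y,E \right)} = 51$ ($L{\left(Y,E \right)} = 3 \cdot 17 = 51$)
$\frac{308629 + 266714}{269919 + L{\left(649,500 \right)}} = \frac{308629 + 266714}{269919 + 51} = \frac{575343}{269970} = 575343 \cdot \frac{1}{269970} = \frac{191781}{89990}$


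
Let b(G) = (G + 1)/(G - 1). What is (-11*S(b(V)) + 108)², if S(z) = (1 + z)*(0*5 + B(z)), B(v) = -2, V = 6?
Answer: 646416/25 ≈ 25857.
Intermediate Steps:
b(G) = (1 + G)/(-1 + G)
S(z) = -2 - 2*z (S(z) = (1 + z)*(0*5 - 2) = (1 + z)*(0 - 2) = (1 + z)*(-2) = -2 - 2*z)
(-11*S(b(V)) + 108)² = (-11*(-2 - 2*(1 + 6)/(-1 + 6)) + 108)² = (-11*(-2 - 2*7/5) + 108)² = (-11*(-2 - 14/5) + 108)² = (-11*(-24/5) + 108)² = (264/5 + 108)² = (804/5)² = 646416/25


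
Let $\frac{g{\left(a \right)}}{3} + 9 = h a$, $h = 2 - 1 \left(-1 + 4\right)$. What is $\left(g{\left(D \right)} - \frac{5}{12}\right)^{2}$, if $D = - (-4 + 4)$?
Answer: $\frac{108241}{144} \approx 751.67$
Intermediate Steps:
$h = -1$ ($h = 2 - 1 \cdot 3 = 2 - 3 = -1$)
$D = 0$ ($D = \left(-1\right) 0 = 0$)
$g{\left(a \right)} = -27 - 3 a$ ($g{\left(a \right)} = -27 + 3 \left(- a\right) = -27 - 3 a$)
$\left(g{\left(D \right)} - \frac{5}{12}\right)^{2} = \left(\left(-27 - 0\right) - \frac{5}{12}\right)^{2} = \left(\left(-27 + 0\right) - \frac{5}{12}\right)^{2} = \left(-27 - \frac{5}{12}\right)^{2} = \left(- \frac{329}{12}\right)^{2} = \frac{108241}{144}$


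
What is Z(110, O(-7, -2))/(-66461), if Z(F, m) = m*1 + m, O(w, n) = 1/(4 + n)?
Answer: -1/66461 ≈ -1.5046e-5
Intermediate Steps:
Z(F, m) = 2*m (Z(F, m) = m + m = 2*m)
Z(110, O(-7, -2))/(-66461) = (2/(4 - 2))/(-66461) = (2/2)*(-1/66461) = (2*(½))*(-1/66461) = 1*(-1/66461) = -1/66461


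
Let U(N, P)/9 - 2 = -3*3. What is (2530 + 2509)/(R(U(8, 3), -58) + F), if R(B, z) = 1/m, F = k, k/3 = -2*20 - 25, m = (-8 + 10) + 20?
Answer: -110858/4289 ≈ -25.847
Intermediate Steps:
U(N, P) = -63 (U(N, P) = 18 + 9*(-3*3) = 18 + 9*(-9) = 18 - 81 = -63)
m = 22 (m = 2 + 20 = 22)
k = -195 (k = 3*(-2*20 - 25) = 3*(-40 - 25) = 3*(-65) = -195)
F = -195
R(B, z) = 1/22
(2530 + 2509)/(R(U(8, 3), -58) + F) = (2530 + 2509)/(1/22 - 195) = 5039/(-4289/22) = 5039*(-22/4289) = -110858/4289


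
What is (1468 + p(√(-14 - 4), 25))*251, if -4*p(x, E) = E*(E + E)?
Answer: 580061/2 ≈ 2.9003e+5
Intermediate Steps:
p(x, E) = -E²/2 (p(x, E) = -E*(E + E)/4 = -E*2*E/4 = -E²/2)
(1468 + p(√(-14 - 4), 25))*251 = (1468 - ½*25²)*251 = (1468 - ½*625)*251 = (1468 - 625/2)*251 = (2311/2)*251 = 580061/2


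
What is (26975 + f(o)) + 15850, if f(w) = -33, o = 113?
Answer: 42792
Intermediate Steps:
(26975 + f(o)) + 15850 = (26975 - 33) + 15850 = 26942 + 15850 = 42792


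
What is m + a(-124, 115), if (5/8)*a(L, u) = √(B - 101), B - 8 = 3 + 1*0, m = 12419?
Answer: 12419 + 24*I*√10/5 ≈ 12419.0 + 15.179*I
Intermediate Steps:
B = 11 (B = 8 + (3 + 1*0) = 8 + (3 + 0) = 8 + 3 = 11)
a(L, u) = 24*I*√10/5 (a(L, u) = 8*√(11 - 101)/5 = 8*√(-90)/5 = 8*(3*I*√10)/5 = 24*I*√10/5)
m + a(-124, 115) = 12419 + 24*I*√10/5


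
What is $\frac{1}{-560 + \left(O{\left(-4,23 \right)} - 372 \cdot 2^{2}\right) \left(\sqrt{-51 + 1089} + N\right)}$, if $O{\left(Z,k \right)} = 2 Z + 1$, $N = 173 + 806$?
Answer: $- \frac{97611}{142763946085} + \frac{299 \sqrt{1038}}{428291838255} \approx -6.6123 \cdot 10^{-7}$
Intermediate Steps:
$N = 979$
$O{\left(Z,k \right)} = 1 + 2 Z$
$\frac{1}{-560 + \left(O{\left(-4,23 \right)} - 372 \cdot 2^{2}\right) \left(\sqrt{-51 + 1089} + N\right)} = \frac{1}{-560 + \left(\left(1 + 2 \left(-4\right)\right) - 372 \cdot 2^{2}\right) \left(\sqrt{-51 + 1089} + 979\right)} = \frac{1}{-560 + \left(\left(1 - 8\right) - 1488\right) \left(\sqrt{1038} + 979\right)} = \frac{1}{-560 + \left(-7 - 1488\right) \left(979 + \sqrt{1038}\right)} = \frac{1}{-560 - 1495 \left(979 + \sqrt{1038}\right)} = \frac{1}{-560 - \left(1463605 + 1495 \sqrt{1038}\right)} = \frac{1}{-1464165 - 1495 \sqrt{1038}}$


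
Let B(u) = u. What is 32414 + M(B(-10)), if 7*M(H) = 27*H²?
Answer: 229598/7 ≈ 32800.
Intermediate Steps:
M(H) = 27*H²/7 (M(H) = (27*H²)/7 = 27*H²/7)
32414 + M(B(-10)) = 32414 + (27/7)*(-10)² = 32414 + (27/7)*100 = 32414 + 2700/7 = 229598/7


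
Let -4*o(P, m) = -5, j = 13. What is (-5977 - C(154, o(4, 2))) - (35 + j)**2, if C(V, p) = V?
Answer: -8435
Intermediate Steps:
o(P, m) = 5/4 (o(P, m) = -1/4*(-5) = 5/4)
(-5977 - C(154, o(4, 2))) - (35 + j)**2 = (-5977 - 1*154) - (35 + 13)**2 = (-5977 - 154) - 1*48**2 = -6131 - 1*2304 = -6131 - 2304 = -8435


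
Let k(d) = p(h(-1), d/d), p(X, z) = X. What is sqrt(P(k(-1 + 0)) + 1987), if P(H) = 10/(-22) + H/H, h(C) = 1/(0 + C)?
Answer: sqrt(240493)/11 ≈ 44.582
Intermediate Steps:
h(C) = 1/C
k(d) = -1 (k(d) = 1/(-1) = -1)
P(H) = 6/11 (P(H) = 10*(-1/22) + 1 = -5/11 + 1 = 6/11)
sqrt(P(k(-1 + 0)) + 1987) = sqrt(6/11 + 1987) = sqrt(21863/11) = sqrt(240493)/11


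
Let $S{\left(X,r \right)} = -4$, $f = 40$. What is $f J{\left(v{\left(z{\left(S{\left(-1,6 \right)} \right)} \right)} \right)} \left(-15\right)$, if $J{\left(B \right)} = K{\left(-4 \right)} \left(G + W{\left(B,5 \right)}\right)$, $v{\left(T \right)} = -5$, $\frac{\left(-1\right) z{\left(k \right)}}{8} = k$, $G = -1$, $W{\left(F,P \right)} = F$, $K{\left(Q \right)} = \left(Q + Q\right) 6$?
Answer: $-172800$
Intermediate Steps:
$K{\left(Q \right)} = 12 Q$ ($K{\left(Q \right)} = 2 Q 6 = 12 Q$)
$z{\left(k \right)} = - 8 k$
$J{\left(B \right)} = 48 - 48 B$ ($J{\left(B \right)} = 12 \left(-4\right) \left(-1 + B\right) = - 48 \left(-1 + B\right) = 48 - 48 B$)
$f J{\left(v{\left(z{\left(S{\left(-1,6 \right)} \right)} \right)} \right)} \left(-15\right) = 40 \left(48 - -240\right) \left(-15\right) = 40 \left(48 + 240\right) \left(-15\right) = 40 \cdot 288 \left(-15\right) = 11520 \left(-15\right) = -172800$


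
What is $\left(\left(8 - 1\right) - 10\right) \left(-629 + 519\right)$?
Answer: $330$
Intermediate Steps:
$\left(\left(8 - 1\right) - 10\right) \left(-629 + 519\right) = \left(7 - 10\right) \left(-110\right) = \left(-3\right) \left(-110\right) = 330$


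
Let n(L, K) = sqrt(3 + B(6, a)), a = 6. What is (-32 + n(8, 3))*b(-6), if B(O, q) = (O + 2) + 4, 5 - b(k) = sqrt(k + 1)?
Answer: -(5 - I*sqrt(5))*(32 - sqrt(15)) ≈ -140.64 + 62.894*I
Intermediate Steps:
b(k) = 5 - sqrt(1 + k) (b(k) = 5 - sqrt(k + 1) = 5 - sqrt(1 + k))
B(O, q) = 6 + O (B(O, q) = (2 + O) + 4 = 6 + O)
n(L, K) = sqrt(15) (n(L, K) = sqrt(3 + (6 + 6)) = sqrt(3 + 12) = sqrt(15))
(-32 + n(8, 3))*b(-6) = (-32 + sqrt(15))*(5 - sqrt(1 - 6)) = (-32 + sqrt(15))*(5 - sqrt(-5)) = (-32 + sqrt(15))*(5 - I*sqrt(5))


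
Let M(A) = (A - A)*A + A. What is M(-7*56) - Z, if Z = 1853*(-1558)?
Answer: 2886582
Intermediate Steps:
M(A) = A (M(A) = 0*A + A = 0 + A = A)
Z = -2886974
M(-7*56) - Z = -7*56 - 1*(-2886974) = -392 + 2886974 = 2886582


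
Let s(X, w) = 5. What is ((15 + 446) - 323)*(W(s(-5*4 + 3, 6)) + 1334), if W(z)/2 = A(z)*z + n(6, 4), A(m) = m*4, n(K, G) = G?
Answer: 212796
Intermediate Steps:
A(m) = 4*m
W(z) = 8 + 8*z² (W(z) = 2*((4*z)*z + 4) = 2*(4*z² + 4) = 2*(4 + 4*z²) = 8 + 8*z²)
((15 + 446) - 323)*(W(s(-5*4 + 3, 6)) + 1334) = ((15 + 446) - 323)*((8 + 8*5²) + 1334) = (461 - 323)*((8 + 8*25) + 1334) = 138*((8 + 200) + 1334) = 138*(208 + 1334) = 138*1542 = 212796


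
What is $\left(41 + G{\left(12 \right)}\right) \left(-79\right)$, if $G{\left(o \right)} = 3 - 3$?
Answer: $-3239$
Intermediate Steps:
$G{\left(o \right)} = 0$
$\left(41 + G{\left(12 \right)}\right) \left(-79\right) = \left(41 + 0\right) \left(-79\right) = 41 \left(-79\right) = -3239$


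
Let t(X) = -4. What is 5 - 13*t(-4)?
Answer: 57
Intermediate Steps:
5 - 13*t(-4) = 5 - 13*(-4) = 5 + 52 = 57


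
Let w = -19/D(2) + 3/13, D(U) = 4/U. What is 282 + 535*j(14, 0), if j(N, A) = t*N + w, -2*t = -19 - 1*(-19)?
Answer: -121603/26 ≈ -4677.0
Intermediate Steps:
t = 0 (t = -(-19 - 1*(-19))/2 = -(-19 + 19)/2 = -1/2*0 = 0)
w = -241/26 (w = -19/(4/2) + 3/13 = -19/(4*(1/2)) + 3*(1/13) = -19/2 + 3/13 = -241/26 ≈ -9.2692)
j(N, A) = -241/26 (j(N, A) = 0*N - 241/26 = 0 - 241/26 = -241/26)
282 + 535*j(14, 0) = 282 + 535*(-241/26) = 282 - 128935/26 = -121603/26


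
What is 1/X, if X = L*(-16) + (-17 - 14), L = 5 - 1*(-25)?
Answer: -1/511 ≈ -0.0019569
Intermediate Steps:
L = 30 (L = 5 + 25 = 30)
X = -511 (X = 30*(-16) + (-17 - 14) = -480 - 31 = -511)
1/X = 1/(-511) = -1/511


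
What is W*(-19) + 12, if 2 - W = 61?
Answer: 1133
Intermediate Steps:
W = -59 (W = 2 - 1*61 = 2 - 61 = -59)
W*(-19) + 12 = -59*(-19) + 12 = 1121 + 12 = 1133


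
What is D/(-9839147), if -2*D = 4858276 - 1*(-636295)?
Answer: 5494571/19678294 ≈ 0.27922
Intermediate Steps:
D = -5494571/2 (D = -(4858276 - 1*(-636295))/2 = -(4858276 + 636295)/2 = -1/2*5494571 = -5494571/2 ≈ -2.7473e+6)
D/(-9839147) = -5494571/2/(-9839147) = -5494571/2*(-1/9839147) = 5494571/19678294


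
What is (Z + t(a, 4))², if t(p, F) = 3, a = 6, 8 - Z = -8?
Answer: 361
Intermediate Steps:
Z = 16 (Z = 8 - 1*(-8) = 8 + 8 = 16)
(Z + t(a, 4))² = (16 + 3)² = 19² = 361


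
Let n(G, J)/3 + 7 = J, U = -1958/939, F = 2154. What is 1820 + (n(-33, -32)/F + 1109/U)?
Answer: 452717425/351461 ≈ 1288.1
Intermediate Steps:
U = -1958/939 (U = -1958*1/939 = -1958/939 ≈ -2.0852)
n(G, J) = -21 + 3*J
1820 + (n(-33, -32)/F + 1109/U) = 1820 + ((-21 + 3*(-32))/2154 + 1109/(-1958/939)) = 1820 + ((-21 - 96)*(1/2154) + 1109*(-939/1958)) = 1820 + (-117*1/2154 - 1041351/1958) = 1820 + (-39/718 - 1041351/1958) = 1820 - 186941595/351461 = 452717425/351461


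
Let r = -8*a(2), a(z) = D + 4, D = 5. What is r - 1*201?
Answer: -273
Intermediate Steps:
a(z) = 9 (a(z) = 5 + 4 = 9)
r = -72 (r = -8*9 = -72)
r - 1*201 = -72 - 1*201 = -72 - 201 = -273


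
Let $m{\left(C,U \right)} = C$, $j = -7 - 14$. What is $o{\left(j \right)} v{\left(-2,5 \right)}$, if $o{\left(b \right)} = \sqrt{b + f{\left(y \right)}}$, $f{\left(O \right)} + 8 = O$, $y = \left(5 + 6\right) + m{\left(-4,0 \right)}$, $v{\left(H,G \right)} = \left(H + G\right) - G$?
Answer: $- 2 i \sqrt{22} \approx - 9.3808 i$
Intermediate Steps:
$j = -21$
$v{\left(H,G \right)} = H$ ($v{\left(H,G \right)} = \left(G + H\right) - G = H$)
$y = 7$ ($y = \left(5 + 6\right) - 4 = 11 - 4 = 7$)
$f{\left(O \right)} = -8 + O$
$o{\left(b \right)} = \sqrt{-1 + b}$ ($o{\left(b \right)} = \sqrt{b + \left(-8 + 7\right)} = \sqrt{b - 1} = \sqrt{-1 + b}$)
$o{\left(j \right)} v{\left(-2,5 \right)} = \sqrt{-1 - 21} \left(-2\right) = \sqrt{-22} \left(-2\right) = i \sqrt{22} \left(-2\right) = - 2 i \sqrt{22}$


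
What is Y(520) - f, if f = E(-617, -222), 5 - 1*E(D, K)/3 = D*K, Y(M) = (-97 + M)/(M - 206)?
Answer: 129025221/314 ≈ 4.1091e+5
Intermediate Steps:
Y(M) = (-97 + M)/(-206 + M)
E(D, K) = 15 - 3*D*K
f = -410907 (f = 15 - 3*(-617)*(-222) = 15 - 410922 = -410907)
Y(520) - f = (-97 + 520)/(-206 + 520) - 1*(-410907) = 423/314 + 410907 = 129025221/314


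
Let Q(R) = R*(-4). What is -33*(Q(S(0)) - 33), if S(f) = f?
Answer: 1089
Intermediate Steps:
Q(R) = -4*R
-33*(Q(S(0)) - 33) = -33*(-4*0 - 33) = -33*(0 - 33) = -33*(-33) = 1089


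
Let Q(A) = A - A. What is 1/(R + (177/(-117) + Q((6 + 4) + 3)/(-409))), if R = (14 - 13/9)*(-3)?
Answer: -39/1528 ≈ -0.025524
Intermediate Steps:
Q(A) = 0
R = -113/3 (R = (14 - 13*1/9)*(-3) = (14 - 13/9)*(-3) = (113/9)*(-3) = -113/3 ≈ -37.667)
1/(R + (177/(-117) + Q((6 + 4) + 3)/(-409))) = 1/(-113/3 + (177/(-117) + 0/(-409))) = 1/(-113/3 + (177*(-1/117) + 0*(-1/409))) = 1/(-113/3 + (-59/39 + 0)) = 1/(-113/3 - 59/39) = 1/(-1528/39) = -39/1528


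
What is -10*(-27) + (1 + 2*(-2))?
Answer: 267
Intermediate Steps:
-10*(-27) + (1 + 2*(-2)) = 270 + (1 - 4) = 270 - 3 = 267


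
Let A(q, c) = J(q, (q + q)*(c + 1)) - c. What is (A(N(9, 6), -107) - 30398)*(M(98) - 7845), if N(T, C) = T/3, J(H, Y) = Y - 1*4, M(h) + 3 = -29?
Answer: 243643487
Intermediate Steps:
M(h) = -32 (M(h) = -3 - 29 = -32)
J(H, Y) = -4 + Y (J(H, Y) = Y - 4 = -4 + Y)
N(T, C) = T/3 (N(T, C) = T*(1/3) = T/3)
A(q, c) = -4 - c + 2*q*(1 + c) (A(q, c) = (-4 + (q + q)*(c + 1)) - c = (-4 + (2*q)*(1 + c)) - c = (-4 + 2*q*(1 + c)) - c = -4 - c + 2*q*(1 + c))
(A(N(9, 6), -107) - 30398)*(M(98) - 7845) = ((-4 - 1*(-107) + 2*((1/3)*9)*(1 - 107)) - 30398)*(-32 - 7845) = ((-4 + 107 + 2*3*(-106)) - 30398)*(-7877) = ((-4 + 107 - 636) - 30398)*(-7877) = (-533 - 30398)*(-7877) = -30931*(-7877) = 243643487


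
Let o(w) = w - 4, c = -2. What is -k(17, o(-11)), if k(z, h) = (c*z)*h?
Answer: -510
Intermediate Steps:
o(w) = -4 + w
k(z, h) = -2*h*z (k(z, h) = (-2*z)*h = -2*h*z)
-k(17, o(-11)) = -(-2)*(-4 - 11)*17 = -(-2)*(-15)*17 = -1*510 = -510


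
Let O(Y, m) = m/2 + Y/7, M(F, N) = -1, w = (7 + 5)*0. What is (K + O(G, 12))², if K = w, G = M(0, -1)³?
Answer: 1681/49 ≈ 34.306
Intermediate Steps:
w = 0 (w = 12*0 = 0)
G = -1 (G = (-1)³ = -1)
O(Y, m) = m/2 + Y/7 (O(Y, m) = m*(½) + Y*(⅐) = m/2 + Y/7)
K = 0
(K + O(G, 12))² = (0 + ((½)*12 + (⅐)*(-1)))² = (0 + (6 - ⅐))² = (0 + 41/7)² = (41/7)² = 1681/49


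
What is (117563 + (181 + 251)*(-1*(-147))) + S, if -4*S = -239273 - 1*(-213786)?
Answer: 749755/4 ≈ 1.8744e+5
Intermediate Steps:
S = 25487/4 (S = -(-239273 - 1*(-213786))/4 = -(-239273 + 213786)/4 = -¼*(-25487) = 25487/4 ≈ 6371.8)
(117563 + (181 + 251)*(-1*(-147))) + S = (117563 + (181 + 251)*(-1*(-147))) + 25487/4 = (117563 + 432*147) + 25487/4 = (117563 + 63504) + 25487/4 = 181067 + 25487/4 = 749755/4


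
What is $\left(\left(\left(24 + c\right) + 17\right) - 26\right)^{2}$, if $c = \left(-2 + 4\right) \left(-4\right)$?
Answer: $49$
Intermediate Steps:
$c = -8$ ($c = 2 \left(-4\right) = -8$)
$\left(\left(\left(24 + c\right) + 17\right) - 26\right)^{2} = \left(\left(\left(24 - 8\right) + 17\right) - 26\right)^{2} = \left(\left(16 + 17\right) - 26\right)^{2} = \left(33 - 26\right)^{2} = 7^{2} = 49$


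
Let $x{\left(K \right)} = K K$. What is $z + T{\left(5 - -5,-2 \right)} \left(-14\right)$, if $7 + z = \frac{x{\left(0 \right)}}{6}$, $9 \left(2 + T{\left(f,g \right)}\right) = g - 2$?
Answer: $\frac{245}{9} \approx 27.222$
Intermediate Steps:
$x{\left(K \right)} = K^{2}$
$T{\left(f,g \right)} = - \frac{20}{9} + \frac{g}{9}$ ($T{\left(f,g \right)} = -2 + \frac{g - 2}{9} = -2 + \frac{-2 + g}{9} = -2 + \left(- \frac{2}{9} + \frac{g}{9}\right) = - \frac{20}{9} + \frac{g}{9}$)
$z = -7$ ($z = -7 + \frac{0^{2}}{6} = -7 + 0 \cdot \frac{1}{6} = -7 + 0 = -7$)
$z + T{\left(5 - -5,-2 \right)} \left(-14\right) = -7 + \left(- \frac{20}{9} + \frac{1}{9} \left(-2\right)\right) \left(-14\right) = -7 + \left(- \frac{20}{9} - \frac{2}{9}\right) \left(-14\right) = -7 - - \frac{308}{9} = -7 + \frac{308}{9} = \frac{245}{9}$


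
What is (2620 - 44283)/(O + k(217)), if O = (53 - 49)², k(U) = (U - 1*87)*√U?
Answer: 166652/916761 - 2708095*√217/1833522 ≈ -21.576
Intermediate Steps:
k(U) = √U*(-87 + U) (k(U) = (U - 87)*√U = (-87 + U)*√U = √U*(-87 + U))
O = 16 (O = 4² = 16)
(2620 - 44283)/(O + k(217)) = (2620 - 44283)/(16 + √217*(-87 + 217)) = -41663/(16 + √217*130) = -41663/(16 + 130*√217)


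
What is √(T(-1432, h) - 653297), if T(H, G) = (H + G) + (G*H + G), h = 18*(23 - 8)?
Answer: I*√1040829 ≈ 1020.2*I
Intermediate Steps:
h = 270 (h = 18*15 = 270)
T(H, G) = H + 2*G + G*H (T(H, G) = (G + H) + (G + G*H) = H + 2*G + G*H)
√(T(-1432, h) - 653297) = √((-1432 + 2*270 + 270*(-1432)) - 653297) = √((-1432 + 540 - 386640) - 653297) = √(-387532 - 653297) = √(-1040829) = I*√1040829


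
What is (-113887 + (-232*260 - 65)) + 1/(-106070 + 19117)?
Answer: -15153473217/86953 ≈ -1.7427e+5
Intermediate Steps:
(-113887 + (-232*260 - 65)) + 1/(-106070 + 19117) = (-113887 + (-60320 - 65)) + 1/(-86953) = (-113887 - 60385) - 1/86953 = -174272 - 1/86953 = -15153473217/86953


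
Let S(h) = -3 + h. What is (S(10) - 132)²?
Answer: 15625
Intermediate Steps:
(S(10) - 132)² = ((-3 + 10) - 132)² = (7 - 132)² = (-125)² = 15625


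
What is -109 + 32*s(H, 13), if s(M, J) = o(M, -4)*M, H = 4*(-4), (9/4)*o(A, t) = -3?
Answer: 1721/3 ≈ 573.67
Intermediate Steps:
o(A, t) = -4/3 (o(A, t) = (4/9)*(-3) = -4/3)
H = -16
s(M, J) = -4*M/3
-109 + 32*s(H, 13) = -109 + 32*(-4/3*(-16)) = -109 + 32*(64/3) = -109 + 2048/3 = 1721/3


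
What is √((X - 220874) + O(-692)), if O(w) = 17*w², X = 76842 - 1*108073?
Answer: √7888583 ≈ 2808.7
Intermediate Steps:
X = -31231 (X = 76842 - 108073 = -31231)
√((X - 220874) + O(-692)) = √((-31231 - 220874) + 17*(-692)²) = √(-252105 + 17*478864) = √(-252105 + 8140688) = √7888583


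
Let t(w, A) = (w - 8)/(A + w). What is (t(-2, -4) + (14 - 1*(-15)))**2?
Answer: 8464/9 ≈ 940.44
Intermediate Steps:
t(w, A) = (-8 + w)/(A + w)
(t(-2, -4) + (14 - 1*(-15)))**2 = ((-8 - 2)/(-4 - 2) + (14 - 1*(-15)))**2 = (-10/(-6) + (14 + 15))**2 = (-1/6*(-10) + 29)**2 = (5/3 + 29)**2 = (92/3)**2 = 8464/9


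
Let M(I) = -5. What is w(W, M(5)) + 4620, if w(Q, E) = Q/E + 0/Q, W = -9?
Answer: 23109/5 ≈ 4621.8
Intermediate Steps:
w(Q, E) = Q/E (w(Q, E) = Q/E + 0 = Q/E)
w(W, M(5)) + 4620 = -9/(-5) + 4620 = -9*(-⅕) + 4620 = 9/5 + 4620 = 23109/5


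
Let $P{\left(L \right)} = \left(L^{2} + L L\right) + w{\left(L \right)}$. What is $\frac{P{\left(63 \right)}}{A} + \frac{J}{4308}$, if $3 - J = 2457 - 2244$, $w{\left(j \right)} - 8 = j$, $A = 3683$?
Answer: $\frac{5621557}{2644394} \approx 2.1258$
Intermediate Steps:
$w{\left(j \right)} = 8 + j$
$P{\left(L \right)} = 8 + L + 2 L^{2}$ ($P{\left(L \right)} = \left(L^{2} + L L\right) + \left(8 + L\right) = \left(L^{2} + L^{2}\right) + \left(8 + L\right) = 2 L^{2} + \left(8 + L\right) = 8 + L + 2 L^{2}$)
$J = -210$ ($J = 3 - \left(2457 - 2244\right) = 3 - 213 = -210$)
$\frac{P{\left(63 \right)}}{A} + \frac{J}{4308} = \frac{8 + 63 + 2 \cdot 63^{2}}{3683} - \frac{210}{4308} = \left(8 + 63 + 2 \cdot 3969\right) \frac{1}{3683} - \frac{35}{718} = \left(8 + 63 + 7938\right) \frac{1}{3683} - \frac{35}{718} = 8009 \cdot \frac{1}{3683} - \frac{35}{718} = \frac{8009}{3683} - \frac{35}{718} = \frac{5621557}{2644394}$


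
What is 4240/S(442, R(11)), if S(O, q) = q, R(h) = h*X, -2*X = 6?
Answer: -4240/33 ≈ -128.48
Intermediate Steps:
X = -3 (X = -1/2*6 = -3)
R(h) = -3*h (R(h) = h*(-3) = -3*h)
4240/S(442, R(11)) = 4240/((-3*11)) = 4240/(-33) = 4240*(-1/33) = -4240/33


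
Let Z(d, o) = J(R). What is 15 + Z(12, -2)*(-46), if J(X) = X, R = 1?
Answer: -31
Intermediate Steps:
Z(d, o) = 1
15 + Z(12, -2)*(-46) = 15 + 1*(-46) = 15 - 46 = -31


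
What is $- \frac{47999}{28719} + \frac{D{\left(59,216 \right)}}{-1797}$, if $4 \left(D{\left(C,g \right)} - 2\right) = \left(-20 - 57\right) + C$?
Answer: $- \frac{57454937}{34405362} \approx -1.6699$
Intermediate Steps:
$D{\left(C,g \right)} = - \frac{69}{4} + \frac{C}{4}$ ($D{\left(C,g \right)} = 2 + \frac{\left(-20 - 57\right) + C}{4} = 2 + \frac{-77 + C}{4} = 2 + \left(- \frac{77}{4} + \frac{C}{4}\right) = - \frac{69}{4} + \frac{C}{4}$)
$- \frac{47999}{28719} + \frac{D{\left(59,216 \right)}}{-1797} = - \frac{47999}{28719} + \frac{- \frac{69}{4} + \frac{1}{4} \cdot 59}{-1797} = \left(-47999\right) \frac{1}{28719} + \left(- \frac{69}{4} + \frac{59}{4}\right) \left(- \frac{1}{1797}\right) = - \frac{47999}{28719} - - \frac{5}{3594} = - \frac{47999}{28719} + \frac{5}{3594} = - \frac{57454937}{34405362}$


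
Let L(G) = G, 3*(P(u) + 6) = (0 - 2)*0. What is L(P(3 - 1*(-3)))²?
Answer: 36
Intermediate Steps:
P(u) = -6 (P(u) = -6 + ((0 - 2)*0)/3 = -6 + (-2*0)/3 = -6 + (⅓)*0 = -6 + 0 = -6)
L(P(3 - 1*(-3)))² = (-6)² = 36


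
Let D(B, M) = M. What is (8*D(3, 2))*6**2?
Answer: 576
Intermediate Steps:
(8*D(3, 2))*6**2 = (8*2)*6**2 = 16*36 = 576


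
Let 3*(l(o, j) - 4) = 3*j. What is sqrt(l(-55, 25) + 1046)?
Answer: 5*sqrt(43) ≈ 32.787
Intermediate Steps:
l(o, j) = 4 + j (l(o, j) = 4 + (3*j)/3 = 4 + j)
sqrt(l(-55, 25) + 1046) = sqrt((4 + 25) + 1046) = sqrt(29 + 1046) = sqrt(1075) = 5*sqrt(43)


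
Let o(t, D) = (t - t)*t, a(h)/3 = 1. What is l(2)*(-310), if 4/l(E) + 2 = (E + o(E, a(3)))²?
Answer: -620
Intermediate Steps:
a(h) = 3 (a(h) = 3*1 = 3)
o(t, D) = 0 (o(t, D) = 0*t = 0)
l(E) = 4/(-2 + E²) (l(E) = 4/(-2 + (E + 0)²) = 4/(-2 + E²))
l(2)*(-310) = (4/(-2 + 2²))*(-310) = (4/(-2 + 4))*(-310) = (4/2)*(-310) = (4*(½))*(-310) = 2*(-310) = -620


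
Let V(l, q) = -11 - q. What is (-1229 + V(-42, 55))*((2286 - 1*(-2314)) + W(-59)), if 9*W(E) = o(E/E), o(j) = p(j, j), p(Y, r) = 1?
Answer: -53614295/9 ≈ -5.9571e+6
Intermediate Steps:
o(j) = 1
W(E) = ⅑ (W(E) = (⅑)*1 = ⅑)
(-1229 + V(-42, 55))*((2286 - 1*(-2314)) + W(-59)) = (-1229 + (-11 - 1*55))*((2286 - 1*(-2314)) + ⅑) = (-1229 + (-11 - 55))*((2286 + 2314) + ⅑) = (-1229 - 66)*(4600 + ⅑) = -1295*41401/9 = -53614295/9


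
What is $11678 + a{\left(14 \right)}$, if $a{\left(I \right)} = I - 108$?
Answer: $11584$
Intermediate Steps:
$a{\left(I \right)} = -108 + I$ ($a{\left(I \right)} = I - 108 = -108 + I$)
$11678 + a{\left(14 \right)} = 11678 + \left(-108 + 14\right) = 11678 - 94 = 11584$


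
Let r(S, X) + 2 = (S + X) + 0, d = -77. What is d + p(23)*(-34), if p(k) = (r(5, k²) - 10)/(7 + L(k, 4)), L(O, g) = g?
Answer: -18595/11 ≈ -1690.5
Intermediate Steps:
r(S, X) = -2 + S + X (r(S, X) = -2 + ((S + X) + 0) = -2 + (S + X) = -2 + S + X)
p(k) = -7/11 + k²/11 (p(k) = ((-2 + 5 + k²) - 10)/(7 + 4) = ((3 + k²) - 10)/11 = (-7 + k²)*(1/11) = -7/11 + k²/11)
d + p(23)*(-34) = -77 + (-7/11 + (1/11)*23²)*(-34) = -77 + (-7/11 + (1/11)*529)*(-34) = -77 + (-7/11 + 529/11)*(-34) = -77 + (522/11)*(-34) = -77 - 17748/11 = -18595/11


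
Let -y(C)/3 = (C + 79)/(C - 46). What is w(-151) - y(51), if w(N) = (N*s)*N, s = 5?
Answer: 114083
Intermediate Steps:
w(N) = 5*N² (w(N) = (N*5)*N = (5*N)*N = 5*N²)
y(C) = -3*(79 + C)/(-46 + C) (y(C) = -3*(C + 79)/(C - 46) = -3*(79 + C)/(-46 + C))
w(-151) - y(51) = 5*(-151)² - 3*(-79 - 1*51)/(-46 + 51) = 5*22801 - 3*(-79 - 51)/5 = 114005 - 3*(-130)/5 = 114005 - 1*(-78) = 114005 + 78 = 114083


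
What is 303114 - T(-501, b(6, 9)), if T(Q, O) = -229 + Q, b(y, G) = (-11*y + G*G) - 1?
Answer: 303844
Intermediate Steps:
b(y, G) = -1 + G**2 - 11*y (b(y, G) = (-11*y + G**2) - 1 = (G**2 - 11*y) - 1 = -1 + G**2 - 11*y)
303114 - T(-501, b(6, 9)) = 303114 - (-229 - 501) = 303114 - 1*(-730) = 303114 + 730 = 303844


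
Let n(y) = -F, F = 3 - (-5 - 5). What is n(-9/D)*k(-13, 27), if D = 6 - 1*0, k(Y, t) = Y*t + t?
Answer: 4212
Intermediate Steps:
k(Y, t) = t + Y*t
D = 6 (D = 6 + 0 = 6)
F = 13 (F = 3 - 1*(-10) = 3 + 10 = 13)
n(y) = -13 (n(y) = -1*13 = -13)
n(-9/D)*k(-13, 27) = -351*(1 - 13) = -351*(-12) = -13*(-324) = 4212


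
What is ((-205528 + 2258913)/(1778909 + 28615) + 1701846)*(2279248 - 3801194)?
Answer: -2340851526488676397/903762 ≈ -2.5901e+12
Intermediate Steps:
((-205528 + 2258913)/(1778909 + 28615) + 1701846)*(2279248 - 3801194) = (2053385/1807524 + 1701846)*(-1521946) = (3076129542689/1807524)*(-1521946) = -2340851526488676397/903762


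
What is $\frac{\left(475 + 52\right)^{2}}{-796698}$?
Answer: $- \frac{277729}{796698} \approx -0.3486$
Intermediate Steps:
$\frac{\left(475 + 52\right)^{2}}{-796698} = 527^{2} \left(- \frac{1}{796698}\right) = 277729 \left(- \frac{1}{796698}\right) = - \frac{277729}{796698}$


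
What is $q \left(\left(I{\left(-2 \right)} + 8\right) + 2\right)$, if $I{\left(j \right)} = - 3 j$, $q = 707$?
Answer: $11312$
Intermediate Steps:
$q \left(\left(I{\left(-2 \right)} + 8\right) + 2\right) = 707 \left(\left(\left(-3\right) \left(-2\right) + 8\right) + 2\right) = 707 \left(\left(6 + 8\right) + 2\right) = 707 \left(14 + 2\right) = 707 \cdot 16 = 11312$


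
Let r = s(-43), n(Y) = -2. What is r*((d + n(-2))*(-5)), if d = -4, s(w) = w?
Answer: -1290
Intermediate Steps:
r = -43
r*((d + n(-2))*(-5)) = -43*(-4 - 2)*(-5) = -(-258)*(-5) = -43*30 = -1290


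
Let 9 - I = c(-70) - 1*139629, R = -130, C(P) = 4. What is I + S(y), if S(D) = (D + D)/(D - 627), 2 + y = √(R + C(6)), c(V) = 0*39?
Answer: 55264115114/395767 - 3762*I*√14/395767 ≈ 1.3964e+5 - 0.035567*I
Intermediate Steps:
c(V) = 0
y = -2 + 3*I*√14 (y = -2 + √(-130 + 4) = -2 + √(-126) = -2 + 3*I*√14 ≈ -2.0 + 11.225*I)
S(D) = 2*D/(-627 + D) (S(D) = (2*D)/(-627 + D) = 2*D/(-627 + D))
I = 139638 (I = 9 - (0 - 1*139629) = 9 - (0 - 139629) = 9 - 1*(-139629) = 9 + 139629 = 139638)
I + S(y) = 139638 + 2*(-2 + 3*I*√14)/(-627 + (-2 + 3*I*√14)) = 139638 + 2*(-2 + 3*I*√14)/(-629 + 3*I*√14)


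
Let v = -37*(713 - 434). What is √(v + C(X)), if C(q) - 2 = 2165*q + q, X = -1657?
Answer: I*√3599383 ≈ 1897.2*I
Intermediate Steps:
C(q) = 2 + 2166*q (C(q) = 2 + (2165*q + q) = 2 + 2166*q)
v = -10323 (v = -37*279 = -10323)
√(v + C(X)) = √(-10323 + (2 + 2166*(-1657))) = √(-10323 + (2 - 3589062)) = √(-10323 - 3589060) = √(-3599383) = I*√3599383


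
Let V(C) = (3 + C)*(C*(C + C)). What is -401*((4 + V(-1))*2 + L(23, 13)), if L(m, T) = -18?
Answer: 802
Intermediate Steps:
V(C) = 2*C**2*(3 + C) (V(C) = (3 + C)*(C*(2*C)) = (3 + C)*(2*C**2) = 2*C**2*(3 + C))
-401*((4 + V(-1))*2 + L(23, 13)) = -401*((4 + 2*(-1)**2*(3 - 1))*2 - 18) = -401*((4 + 2*1*2)*2 - 18) = -401*((4 + 4)*2 - 18) = -401*(8*2 - 18) = -401*(16 - 18) = -401*(-2) = 802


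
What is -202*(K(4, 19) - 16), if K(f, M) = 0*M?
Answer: 3232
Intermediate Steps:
K(f, M) = 0
-202*(K(4, 19) - 16) = -202*(0 - 16) = -202*(-16) = 3232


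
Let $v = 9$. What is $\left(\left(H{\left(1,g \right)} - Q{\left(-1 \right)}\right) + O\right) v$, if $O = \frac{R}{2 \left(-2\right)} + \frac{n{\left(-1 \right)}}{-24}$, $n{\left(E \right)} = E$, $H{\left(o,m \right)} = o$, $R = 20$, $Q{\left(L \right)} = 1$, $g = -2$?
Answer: $- \frac{357}{8} \approx -44.625$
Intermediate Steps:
$O = - \frac{119}{24}$ ($O = \frac{20}{2 \left(-2\right)} - \frac{1}{-24} = \frac{20}{-4} - - \frac{1}{24} = 20 \left(- \frac{1}{4}\right) + \frac{1}{24} = -5 + \frac{1}{24} = - \frac{119}{24} \approx -4.9583$)
$\left(\left(H{\left(1,g \right)} - Q{\left(-1 \right)}\right) + O\right) v = \left(\left(1 - 1\right) - \frac{119}{24}\right) 9 = \left(0 - \frac{119}{24}\right) 9 = \left(- \frac{119}{24}\right) 9 = - \frac{357}{8}$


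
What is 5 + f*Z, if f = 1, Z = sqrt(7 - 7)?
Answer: 5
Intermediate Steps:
Z = 0 (Z = sqrt(0) = 0)
5 + f*Z = 5 + 1*0 = 5 + 0 = 5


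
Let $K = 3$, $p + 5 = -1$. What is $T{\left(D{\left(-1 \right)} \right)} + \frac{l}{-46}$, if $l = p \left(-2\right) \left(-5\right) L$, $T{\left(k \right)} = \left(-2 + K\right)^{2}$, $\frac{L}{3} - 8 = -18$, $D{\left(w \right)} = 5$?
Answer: $- \frac{877}{23} \approx -38.13$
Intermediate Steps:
$p = -6$ ($p = -5 - 1 = -6$)
$L = -30$ ($L = 24 + 3 \left(-18\right) = 24 - 54 = -30$)
$T{\left(k \right)} = 1$ ($T{\left(k \right)} = \left(-2 + 3\right)^{2} = 1^{2} = 1$)
$l = 1800$ ($l = \left(-6\right) \left(-2\right) \left(-5\right) \left(-30\right) = 12 \left(-5\right) \left(-30\right) = \left(-60\right) \left(-30\right) = 1800$)
$T{\left(D{\left(-1 \right)} \right)} + \frac{l}{-46} = 1 + \frac{1800}{-46} = 1 + 1800 \left(- \frac{1}{46}\right) = 1 - \frac{900}{23} = - \frac{877}{23}$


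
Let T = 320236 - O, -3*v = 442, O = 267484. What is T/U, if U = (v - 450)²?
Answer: 4239/28672 ≈ 0.14784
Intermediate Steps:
v = -442/3 (v = -⅓*442 = -442/3 ≈ -147.33)
T = 52752 (T = 320236 - 1*267484 = 320236 - 267484 = 52752)
U = 3211264/9 (U = (-442/3 - 450)² = (-1792/3)² = 3211264/9 ≈ 3.5681e+5)
T/U = 52752/(3211264/9) = 52752*(9/3211264) = 4239/28672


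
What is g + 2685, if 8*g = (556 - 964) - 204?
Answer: 5217/2 ≈ 2608.5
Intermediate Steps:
g = -153/2 (g = ((556 - 964) - 204)/8 = (-408 - 204)/8 = (⅛)*(-612) = -153/2 ≈ -76.500)
g + 2685 = -153/2 + 2685 = 5217/2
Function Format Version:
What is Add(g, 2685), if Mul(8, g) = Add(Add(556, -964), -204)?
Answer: Rational(5217, 2) ≈ 2608.5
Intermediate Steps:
g = Rational(-153, 2) (g = Mul(Rational(1, 8), Add(Add(556, -964), -204)) = Mul(Rational(1, 8), Add(-408, -204)) = Mul(Rational(1, 8), -612) = Rational(-153, 2) ≈ -76.500)
Add(g, 2685) = Add(Rational(-153, 2), 2685) = Rational(5217, 2)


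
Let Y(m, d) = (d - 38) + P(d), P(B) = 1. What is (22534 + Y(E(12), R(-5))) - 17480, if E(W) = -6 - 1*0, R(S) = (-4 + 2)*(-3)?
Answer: 5023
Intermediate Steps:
R(S) = 6 (R(S) = -2*(-3) = 6)
E(W) = -6 (E(W) = -6 + 0 = -6)
Y(m, d) = -37 + d (Y(m, d) = (d - 38) + 1 = (-38 + d) + 1 = -37 + d)
(22534 + Y(E(12), R(-5))) - 17480 = (22534 + (-37 + 6)) - 17480 = (22534 - 31) - 17480 = 22503 - 17480 = 5023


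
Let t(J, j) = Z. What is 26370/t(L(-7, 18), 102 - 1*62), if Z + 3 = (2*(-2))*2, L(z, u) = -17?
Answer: -26370/11 ≈ -2397.3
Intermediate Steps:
Z = -11 (Z = -3 + (2*(-2))*2 = -3 - 4*2 = -3 - 8 = -11)
t(J, j) = -11
26370/t(L(-7, 18), 102 - 1*62) = 26370/(-11) = 26370*(-1/11) = -26370/11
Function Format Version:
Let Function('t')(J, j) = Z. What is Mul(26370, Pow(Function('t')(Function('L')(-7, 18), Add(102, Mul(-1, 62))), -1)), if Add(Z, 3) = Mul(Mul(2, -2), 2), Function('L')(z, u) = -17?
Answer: Rational(-26370, 11) ≈ -2397.3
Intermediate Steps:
Z = -11 (Z = Add(-3, Mul(Mul(2, -2), 2)) = Add(-3, Mul(-4, 2)) = Add(-3, -8) = -11)
Function('t')(J, j) = -11
Mul(26370, Pow(Function('t')(Function('L')(-7, 18), Add(102, Mul(-1, 62))), -1)) = Mul(26370, Pow(-11, -1)) = Mul(26370, Rational(-1, 11)) = Rational(-26370, 11)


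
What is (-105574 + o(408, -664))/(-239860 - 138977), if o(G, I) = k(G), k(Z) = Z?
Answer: 105166/378837 ≈ 0.27760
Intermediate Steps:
o(G, I) = G
(-105574 + o(408, -664))/(-239860 - 138977) = (-105574 + 408)/(-239860 - 138977) = -105166/(-378837) = -105166*(-1/378837) = 105166/378837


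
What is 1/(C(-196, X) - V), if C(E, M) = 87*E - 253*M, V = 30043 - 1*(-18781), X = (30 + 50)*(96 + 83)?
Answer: -1/3688836 ≈ -2.7109e-7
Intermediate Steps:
X = 14320 (X = 80*179 = 14320)
V = 48824 (V = 30043 + 18781 = 48824)
C(E, M) = -253*M + 87*E
1/(C(-196, X) - V) = 1/((-253*14320 + 87*(-196)) - 1*48824) = 1/((-3622960 - 17052) - 48824) = 1/(-3640012 - 48824) = 1/(-3688836) = -1/3688836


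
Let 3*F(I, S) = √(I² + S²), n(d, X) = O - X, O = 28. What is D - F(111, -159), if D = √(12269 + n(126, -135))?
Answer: -√4178 + 4*√777 ≈ 46.861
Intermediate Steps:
n(d, X) = 28 - X
F(I, S) = √(I² + S²)/3
D = 4*√777 (D = √(12269 + (28 - 1*(-135))) = √(12269 + (28 + 135)) = √(12269 + 163) = √12432 = 4*√777 ≈ 111.50)
D - F(111, -159) = 4*√777 - √(111² + (-159)²)/3 = 4*√777 - √(12321 + 25281)/3 = 4*√777 - √37602/3 = 4*√777 - 3*√4178/3 = 4*√777 - √4178 = -√4178 + 4*√777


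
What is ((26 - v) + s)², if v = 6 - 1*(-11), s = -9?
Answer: 0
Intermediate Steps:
v = 17 (v = 6 + 11 = 17)
((26 - v) + s)² = ((26 - 1*17) - 9)² = ((26 - 17) - 9)² = (9 - 9)² = 0² = 0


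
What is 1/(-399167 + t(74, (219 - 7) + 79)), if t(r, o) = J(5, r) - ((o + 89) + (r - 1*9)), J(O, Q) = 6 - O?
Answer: -1/399611 ≈ -2.5024e-6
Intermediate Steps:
t(r, o) = -79 - o - r (t(r, o) = (6 - 1*5) - ((o + 89) + (r - 1*9)) = (6 - 5) - ((89 + o) + (r - 9)) = 1 - ((89 + o) + (-9 + r)) = 1 - (80 + o + r) = 1 + (-80 - o - r) = -79 - o - r)
1/(-399167 + t(74, (219 - 7) + 79)) = 1/(-399167 + (-79 - ((219 - 7) + 79) - 1*74)) = 1/(-399167 + (-79 - (212 + 79) - 74)) = 1/(-399167 + (-79 - 1*291 - 74)) = 1/(-399167 + (-79 - 291 - 74)) = 1/(-399167 - 444) = 1/(-399611) = -1/399611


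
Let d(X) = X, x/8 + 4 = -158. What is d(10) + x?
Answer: -1286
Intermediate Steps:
x = -1296 (x = -32 + 8*(-158) = -32 - 1264 = -1296)
d(10) + x = 10 - 1296 = -1286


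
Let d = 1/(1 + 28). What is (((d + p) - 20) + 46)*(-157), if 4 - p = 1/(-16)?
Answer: -2192505/464 ≈ -4725.2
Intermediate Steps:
p = 65/16 (p = 4 - 1/(-16) = 4 - 1*(-1/16) = 4 + 1/16 = 65/16 ≈ 4.0625)
d = 1/29 ≈ 0.034483
(((d + p) - 20) + 46)*(-157) = (((1/29 + 65/16) - 20) + 46)*(-157) = ((1901/464 - 20) + 46)*(-157) = (-7379/464 + 46)*(-157) = (13965/464)*(-157) = -2192505/464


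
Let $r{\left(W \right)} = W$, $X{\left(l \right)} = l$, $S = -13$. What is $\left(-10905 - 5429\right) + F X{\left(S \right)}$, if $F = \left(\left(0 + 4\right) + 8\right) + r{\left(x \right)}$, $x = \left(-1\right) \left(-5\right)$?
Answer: $-16555$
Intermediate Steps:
$x = 5$
$F = 17$ ($F = \left(\left(0 + 4\right) + 8\right) + 5 = \left(4 + 8\right) + 5 = 12 + 5 = 17$)
$\left(-10905 - 5429\right) + F X{\left(S \right)} = \left(-10905 - 5429\right) + 17 \left(-13\right) = \left(-10905 - 5429\right) - 221 = -16334 - 221 = -16555$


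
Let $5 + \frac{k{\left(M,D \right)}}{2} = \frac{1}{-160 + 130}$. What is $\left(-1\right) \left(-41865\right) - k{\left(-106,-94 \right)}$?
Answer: $\frac{628126}{15} \approx 41875.0$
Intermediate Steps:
$k{\left(M,D \right)} = - \frac{151}{15}$ ($k{\left(M,D \right)} = -10 + \frac{2}{-160 + 130} = -10 + \frac{2}{-30} = -10 + 2 \left(- \frac{1}{30}\right) = -10 - \frac{1}{15} = - \frac{151}{15}$)
$\left(-1\right) \left(-41865\right) - k{\left(-106,-94 \right)} = \left(-1\right) \left(-41865\right) - - \frac{151}{15} = 41865 + \frac{151}{15} = \frac{628126}{15}$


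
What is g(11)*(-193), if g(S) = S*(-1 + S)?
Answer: -21230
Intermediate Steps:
g(11)*(-193) = (11*(-1 + 11))*(-193) = (11*10)*(-193) = 110*(-193) = -21230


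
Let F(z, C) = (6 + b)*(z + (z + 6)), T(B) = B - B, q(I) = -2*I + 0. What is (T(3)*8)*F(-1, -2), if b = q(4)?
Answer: 0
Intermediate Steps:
q(I) = -2*I
b = -8 (b = -2*4 = -8)
T(B) = 0
F(z, C) = -12 - 4*z (F(z, C) = (6 - 8)*(z + (z + 6)) = -2*(z + (6 + z)) = -2*(6 + 2*z) = -12 - 4*z)
(T(3)*8)*F(-1, -2) = (0*8)*(-12 - 4*(-1)) = 0*(-12 + 4) = 0*(-8) = 0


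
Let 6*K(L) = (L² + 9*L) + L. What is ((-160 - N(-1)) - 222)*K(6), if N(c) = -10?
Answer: -5952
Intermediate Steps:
K(L) = L²/6 + 5*L/3 (K(L) = ((L² + 9*L) + L)/6 = (L² + 10*L)/6 = L²/6 + 5*L/3)
((-160 - N(-1)) - 222)*K(6) = ((-160 - 1*(-10)) - 222)*((⅙)*6*(10 + 6)) = ((-160 + 10) - 222)*((⅙)*6*16) = (-150 - 222)*16 = -372*16 = -5952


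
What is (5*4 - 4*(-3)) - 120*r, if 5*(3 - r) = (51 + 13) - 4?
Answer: 1112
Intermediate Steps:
r = -9 (r = 3 - ((51 + 13) - 4)/5 = 3 - (64 - 4)/5 = 3 - ⅕*60 = 3 - 12 = -9)
(5*4 - 4*(-3)) - 120*r = (5*4 - 4*(-3)) - 120*(-9) = (20 + 12) + 1080 = 32 + 1080 = 1112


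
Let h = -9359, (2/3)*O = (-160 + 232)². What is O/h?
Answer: -7776/9359 ≈ -0.83086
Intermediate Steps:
O = 7776 (O = 3*(-160 + 232)²/2 = (3/2)*72² = (3/2)*5184 = 7776)
O/h = 7776/(-9359) = 7776*(-1/9359) = -7776/9359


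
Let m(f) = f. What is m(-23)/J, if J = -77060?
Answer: 23/77060 ≈ 0.00029847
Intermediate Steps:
m(-23)/J = -23/(-77060) = -23*(-1/77060) = 23/77060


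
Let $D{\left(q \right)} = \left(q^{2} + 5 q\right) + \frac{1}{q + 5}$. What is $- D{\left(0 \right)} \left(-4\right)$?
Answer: $\frac{4}{5} \approx 0.8$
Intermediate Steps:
$D{\left(q \right)} = q^{2} + \frac{1}{5 + q} + 5 q$ ($D{\left(q \right)} = \left(q^{2} + 5 q\right) + \frac{1}{5 + q} = q^{2} + \frac{1}{5 + q} + 5 q$)
$- D{\left(0 \right)} \left(-4\right) = - \frac{1 + 0^{3} + 10 \cdot 0^{2} + 25 \cdot 0}{5 + 0} \left(-4\right) = - \frac{1 + 0 + 10 \cdot 0 + 0}{5} \left(-4\right) = - \frac{1 + 0 + 0 + 0}{5} \left(-4\right) = - \frac{1}{5} \left(-4\right) = \left(-1\right) \frac{1}{5} \left(-4\right) = \left(- \frac{1}{5}\right) \left(-4\right) = \frac{4}{5}$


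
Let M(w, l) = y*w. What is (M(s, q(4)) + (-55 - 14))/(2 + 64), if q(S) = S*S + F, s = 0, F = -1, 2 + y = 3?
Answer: -23/22 ≈ -1.0455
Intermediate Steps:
y = 1 (y = -2 + 3 = 1)
q(S) = -1 + S**2 (q(S) = S*S - 1 = S**2 - 1 = -1 + S**2)
M(w, l) = w (M(w, l) = 1*w = w)
(M(s, q(4)) + (-55 - 14))/(2 + 64) = (0 + (-55 - 14))/(2 + 64) = (0 - 69)/66 = (1/66)*(-69) = -23/22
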